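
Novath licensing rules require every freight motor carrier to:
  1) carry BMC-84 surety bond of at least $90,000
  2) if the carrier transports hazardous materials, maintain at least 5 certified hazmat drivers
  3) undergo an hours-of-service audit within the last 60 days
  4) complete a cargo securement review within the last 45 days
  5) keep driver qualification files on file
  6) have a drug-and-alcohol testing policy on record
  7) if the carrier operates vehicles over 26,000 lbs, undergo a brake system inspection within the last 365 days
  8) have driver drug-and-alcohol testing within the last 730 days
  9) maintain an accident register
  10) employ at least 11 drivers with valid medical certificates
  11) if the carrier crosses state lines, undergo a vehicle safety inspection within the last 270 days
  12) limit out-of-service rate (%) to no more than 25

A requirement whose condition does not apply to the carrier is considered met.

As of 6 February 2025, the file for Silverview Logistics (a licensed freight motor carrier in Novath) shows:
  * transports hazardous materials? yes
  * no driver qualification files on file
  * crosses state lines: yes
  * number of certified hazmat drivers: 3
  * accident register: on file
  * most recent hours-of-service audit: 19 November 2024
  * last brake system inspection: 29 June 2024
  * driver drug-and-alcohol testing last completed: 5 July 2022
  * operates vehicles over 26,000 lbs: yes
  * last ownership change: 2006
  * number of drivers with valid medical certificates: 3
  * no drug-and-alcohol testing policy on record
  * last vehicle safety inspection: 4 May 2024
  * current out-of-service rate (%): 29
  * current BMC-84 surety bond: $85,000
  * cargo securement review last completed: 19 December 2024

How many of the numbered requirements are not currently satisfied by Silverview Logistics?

1. BMC-84 surety bond $85,000 < $90,000 → not met
2. condition 'transports hazardous materials' holds; certified hazmat drivers 3 < 5 → not met
3. hours-of-service audit 79 days ago vs limit 60 → not met
4. cargo securement review 49 days ago vs limit 45 → not met
5. driver qualification files absent → not met
6. drug-and-alcohol testing policy absent → not met
7. condition 'operates vehicles over 26,000 lbs' holds; brake system inspection 222 days ago vs limit 365 → met
8. driver drug-and-alcohol testing 947 days ago vs limit 730 → not met
9. accident register present → met
10. drivers with valid medical certificates 3 < 11 → not met
11. condition 'crosses state lines' holds; vehicle safety inspection 278 days ago vs limit 270 → not met
12. out-of-service rate (%) 29 > 25 → not met
Not met: 10 of 12

10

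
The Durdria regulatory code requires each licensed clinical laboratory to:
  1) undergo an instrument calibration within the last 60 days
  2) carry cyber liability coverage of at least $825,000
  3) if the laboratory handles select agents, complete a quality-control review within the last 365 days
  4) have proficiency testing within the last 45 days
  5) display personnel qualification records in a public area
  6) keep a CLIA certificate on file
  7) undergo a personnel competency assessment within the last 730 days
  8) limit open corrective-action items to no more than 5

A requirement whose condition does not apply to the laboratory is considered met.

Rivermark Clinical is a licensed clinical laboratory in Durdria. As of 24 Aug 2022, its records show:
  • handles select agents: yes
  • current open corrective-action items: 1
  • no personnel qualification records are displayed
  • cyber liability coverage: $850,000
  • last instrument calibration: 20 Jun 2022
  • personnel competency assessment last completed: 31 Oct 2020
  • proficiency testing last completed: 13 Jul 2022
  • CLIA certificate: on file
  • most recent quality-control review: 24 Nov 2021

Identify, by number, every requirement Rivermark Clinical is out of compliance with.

1. instrument calibration 65 days ago vs limit 60 → not met
2. cyber liability coverage $850,000 ≥ $825,000 → met
3. condition 'handles select agents' holds; quality-control review 273 days ago vs limit 365 → met
4. proficiency testing 42 days ago vs limit 45 → met
5. personnel qualification records absent → not met
6. CLIA certificate present → met
7. personnel competency assessment 662 days ago vs limit 730 → met
8. open corrective-action items 1 ≤ 5 → met
Not met: 1, 5

1, 5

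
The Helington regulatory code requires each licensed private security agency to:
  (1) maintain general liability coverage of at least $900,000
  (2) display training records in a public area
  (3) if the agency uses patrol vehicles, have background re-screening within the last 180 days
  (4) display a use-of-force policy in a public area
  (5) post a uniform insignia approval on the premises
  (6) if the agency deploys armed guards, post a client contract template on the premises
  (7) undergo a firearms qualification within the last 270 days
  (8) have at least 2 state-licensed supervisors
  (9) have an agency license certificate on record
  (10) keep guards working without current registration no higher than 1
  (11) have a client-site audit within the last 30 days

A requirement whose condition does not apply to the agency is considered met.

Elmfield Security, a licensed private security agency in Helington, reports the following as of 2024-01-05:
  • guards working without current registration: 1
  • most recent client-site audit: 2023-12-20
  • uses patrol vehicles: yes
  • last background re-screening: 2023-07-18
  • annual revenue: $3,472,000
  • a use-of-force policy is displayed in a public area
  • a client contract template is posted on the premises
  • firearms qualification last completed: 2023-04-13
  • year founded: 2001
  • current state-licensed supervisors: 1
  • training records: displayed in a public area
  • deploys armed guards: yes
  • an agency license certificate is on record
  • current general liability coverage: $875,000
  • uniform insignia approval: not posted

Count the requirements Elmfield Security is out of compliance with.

1. general liability coverage $875,000 < $900,000 → not met
2. training records present → met
3. condition 'uses patrol vehicles' holds; background re-screening 171 days ago vs limit 180 → met
4. use-of-force policy present → met
5. uniform insignia approval absent → not met
6. condition 'deploys armed guards' holds; client contract template present → met
7. firearms qualification 267 days ago vs limit 270 → met
8. state-licensed supervisors 1 < 2 → not met
9. agency license certificate present → met
10. guards working without current registration 1 ≤ 1 → met
11. client-site audit 16 days ago vs limit 30 → met
Not met: 3 of 11

3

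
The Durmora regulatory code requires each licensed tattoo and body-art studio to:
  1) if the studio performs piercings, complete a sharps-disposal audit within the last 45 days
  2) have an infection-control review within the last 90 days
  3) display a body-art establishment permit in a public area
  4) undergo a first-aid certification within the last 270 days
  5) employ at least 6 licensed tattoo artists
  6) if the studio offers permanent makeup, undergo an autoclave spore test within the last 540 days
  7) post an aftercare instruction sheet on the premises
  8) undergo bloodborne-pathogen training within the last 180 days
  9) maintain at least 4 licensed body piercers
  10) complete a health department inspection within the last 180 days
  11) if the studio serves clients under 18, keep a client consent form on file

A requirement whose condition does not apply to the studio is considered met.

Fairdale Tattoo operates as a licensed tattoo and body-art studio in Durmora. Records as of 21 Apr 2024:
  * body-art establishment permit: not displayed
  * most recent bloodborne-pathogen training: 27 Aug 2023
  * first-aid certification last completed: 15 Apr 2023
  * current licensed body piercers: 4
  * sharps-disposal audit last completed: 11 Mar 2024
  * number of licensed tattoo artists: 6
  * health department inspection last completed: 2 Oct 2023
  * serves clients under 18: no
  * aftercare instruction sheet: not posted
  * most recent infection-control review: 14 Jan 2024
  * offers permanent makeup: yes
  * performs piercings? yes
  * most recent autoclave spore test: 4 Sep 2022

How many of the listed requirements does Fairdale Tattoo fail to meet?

1. condition 'performs piercings' holds; sharps-disposal audit 41 days ago vs limit 45 → met
2. infection-control review 98 days ago vs limit 90 → not met
3. body-art establishment permit absent → not met
4. first-aid certification 372 days ago vs limit 270 → not met
5. licensed tattoo artists 6 ≥ 6 → met
6. condition 'offers permanent makeup' holds; autoclave spore test 595 days ago vs limit 540 → not met
7. aftercare instruction sheet absent → not met
8. bloodborne-pathogen training 238 days ago vs limit 180 → not met
9. licensed body piercers 4 ≥ 4 → met
10. health department inspection 202 days ago vs limit 180 → not met
11. condition 'serves clients under 18' does not hold → requirement n/a → met
Not met: 7 of 11

7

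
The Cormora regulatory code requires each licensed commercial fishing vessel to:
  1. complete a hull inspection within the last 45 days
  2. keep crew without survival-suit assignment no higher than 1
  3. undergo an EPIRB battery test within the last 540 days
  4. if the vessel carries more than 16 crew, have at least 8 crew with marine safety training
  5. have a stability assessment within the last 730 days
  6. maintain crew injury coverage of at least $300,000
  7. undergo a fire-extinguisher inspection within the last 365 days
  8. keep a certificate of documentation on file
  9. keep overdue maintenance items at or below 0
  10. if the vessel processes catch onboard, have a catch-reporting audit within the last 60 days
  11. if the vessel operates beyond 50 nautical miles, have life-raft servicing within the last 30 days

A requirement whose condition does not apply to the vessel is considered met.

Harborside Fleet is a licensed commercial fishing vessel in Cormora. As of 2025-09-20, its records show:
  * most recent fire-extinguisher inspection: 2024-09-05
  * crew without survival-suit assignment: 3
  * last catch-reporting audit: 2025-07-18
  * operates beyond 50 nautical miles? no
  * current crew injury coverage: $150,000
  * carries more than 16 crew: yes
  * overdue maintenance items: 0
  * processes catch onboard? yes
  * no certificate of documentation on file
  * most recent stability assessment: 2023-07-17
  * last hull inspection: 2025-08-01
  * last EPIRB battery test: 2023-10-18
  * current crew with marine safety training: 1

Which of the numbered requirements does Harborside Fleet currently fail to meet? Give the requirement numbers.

1, 2, 3, 4, 5, 6, 7, 8, 10

1. hull inspection 50 days ago vs limit 45 → not met
2. crew without survival-suit assignment 3 > 1 → not met
3. EPIRB battery test 703 days ago vs limit 540 → not met
4. condition 'carries more than 16 crew' holds; crew with marine safety training 1 < 8 → not met
5. stability assessment 796 days ago vs limit 730 → not met
6. crew injury coverage $150,000 < $300,000 → not met
7. fire-extinguisher inspection 380 days ago vs limit 365 → not met
8. certificate of documentation absent → not met
9. overdue maintenance items 0 ≤ 0 → met
10. condition 'processes catch onboard' holds; catch-reporting audit 64 days ago vs limit 60 → not met
11. condition 'operates beyond 50 nautical miles' does not hold → requirement n/a → met
Not met: 1, 2, 3, 4, 5, 6, 7, 8, 10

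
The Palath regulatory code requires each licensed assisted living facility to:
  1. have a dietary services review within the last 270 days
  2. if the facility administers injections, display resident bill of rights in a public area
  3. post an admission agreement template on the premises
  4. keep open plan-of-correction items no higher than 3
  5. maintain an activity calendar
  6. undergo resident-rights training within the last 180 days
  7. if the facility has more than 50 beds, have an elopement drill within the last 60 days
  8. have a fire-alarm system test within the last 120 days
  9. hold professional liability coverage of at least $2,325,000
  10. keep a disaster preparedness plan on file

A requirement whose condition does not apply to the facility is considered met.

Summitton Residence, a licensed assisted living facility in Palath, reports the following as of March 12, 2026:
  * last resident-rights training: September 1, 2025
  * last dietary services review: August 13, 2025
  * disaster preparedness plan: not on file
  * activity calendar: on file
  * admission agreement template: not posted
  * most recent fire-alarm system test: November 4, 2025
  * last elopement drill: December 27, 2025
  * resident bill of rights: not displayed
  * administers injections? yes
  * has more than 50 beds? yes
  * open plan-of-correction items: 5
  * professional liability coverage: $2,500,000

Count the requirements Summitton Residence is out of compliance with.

7

1. dietary services review 211 days ago vs limit 270 → met
2. condition 'administers injections' holds; resident bill of rights absent → not met
3. admission agreement template absent → not met
4. open plan-of-correction items 5 > 3 → not met
5. activity calendar present → met
6. resident-rights training 192 days ago vs limit 180 → not met
7. condition 'has more than 50 beds' holds; elopement drill 75 days ago vs limit 60 → not met
8. fire-alarm system test 128 days ago vs limit 120 → not met
9. professional liability coverage $2,500,000 ≥ $2,325,000 → met
10. disaster preparedness plan absent → not met
Not met: 7 of 10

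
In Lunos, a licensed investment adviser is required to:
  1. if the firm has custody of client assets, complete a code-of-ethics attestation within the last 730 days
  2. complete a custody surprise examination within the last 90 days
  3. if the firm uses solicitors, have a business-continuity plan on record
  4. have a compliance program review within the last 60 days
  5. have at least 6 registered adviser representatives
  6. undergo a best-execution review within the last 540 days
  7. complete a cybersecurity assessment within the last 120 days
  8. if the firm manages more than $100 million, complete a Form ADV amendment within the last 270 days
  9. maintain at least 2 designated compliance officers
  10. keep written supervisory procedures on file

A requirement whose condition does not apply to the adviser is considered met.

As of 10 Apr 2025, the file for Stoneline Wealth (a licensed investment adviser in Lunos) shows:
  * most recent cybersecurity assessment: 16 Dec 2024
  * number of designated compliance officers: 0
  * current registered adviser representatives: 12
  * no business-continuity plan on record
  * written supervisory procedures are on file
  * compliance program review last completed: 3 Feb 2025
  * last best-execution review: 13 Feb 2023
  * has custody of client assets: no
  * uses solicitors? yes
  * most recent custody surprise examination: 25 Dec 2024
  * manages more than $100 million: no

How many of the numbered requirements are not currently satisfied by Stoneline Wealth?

5

1. condition 'has custody of client assets' does not hold → requirement n/a → met
2. custody surprise examination 106 days ago vs limit 90 → not met
3. condition 'uses solicitors' holds; business-continuity plan absent → not met
4. compliance program review 66 days ago vs limit 60 → not met
5. registered adviser representatives 12 ≥ 6 → met
6. best-execution review 787 days ago vs limit 540 → not met
7. cybersecurity assessment 115 days ago vs limit 120 → met
8. condition 'manages more than $100 million' does not hold → requirement n/a → met
9. designated compliance officers 0 < 2 → not met
10. written supervisory procedures present → met
Not met: 5 of 10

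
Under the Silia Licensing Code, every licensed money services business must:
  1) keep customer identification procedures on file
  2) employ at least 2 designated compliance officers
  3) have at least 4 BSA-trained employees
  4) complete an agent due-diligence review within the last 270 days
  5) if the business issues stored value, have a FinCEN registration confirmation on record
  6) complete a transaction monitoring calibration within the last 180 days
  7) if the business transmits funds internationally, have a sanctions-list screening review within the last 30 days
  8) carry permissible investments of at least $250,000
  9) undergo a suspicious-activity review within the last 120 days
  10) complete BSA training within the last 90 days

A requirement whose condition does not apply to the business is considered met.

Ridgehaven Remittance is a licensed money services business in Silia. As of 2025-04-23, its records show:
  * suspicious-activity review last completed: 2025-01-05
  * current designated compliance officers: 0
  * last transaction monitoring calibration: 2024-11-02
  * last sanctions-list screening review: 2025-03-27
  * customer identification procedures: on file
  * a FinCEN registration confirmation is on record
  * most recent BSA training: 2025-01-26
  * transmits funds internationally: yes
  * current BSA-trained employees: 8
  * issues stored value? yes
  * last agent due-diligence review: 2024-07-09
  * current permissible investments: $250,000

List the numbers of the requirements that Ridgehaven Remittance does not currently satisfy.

1. customer identification procedures present → met
2. designated compliance officers 0 < 2 → not met
3. BSA-trained employees 8 ≥ 4 → met
4. agent due-diligence review 288 days ago vs limit 270 → not met
5. condition 'issues stored value' holds; FinCEN registration confirmation present → met
6. transaction monitoring calibration 172 days ago vs limit 180 → met
7. condition 'transmits funds internationally' holds; sanctions-list screening review 27 days ago vs limit 30 → met
8. permissible investments $250,000 ≥ $250,000 → met
9. suspicious-activity review 108 days ago vs limit 120 → met
10. BSA training 87 days ago vs limit 90 → met
Not met: 2, 4

2, 4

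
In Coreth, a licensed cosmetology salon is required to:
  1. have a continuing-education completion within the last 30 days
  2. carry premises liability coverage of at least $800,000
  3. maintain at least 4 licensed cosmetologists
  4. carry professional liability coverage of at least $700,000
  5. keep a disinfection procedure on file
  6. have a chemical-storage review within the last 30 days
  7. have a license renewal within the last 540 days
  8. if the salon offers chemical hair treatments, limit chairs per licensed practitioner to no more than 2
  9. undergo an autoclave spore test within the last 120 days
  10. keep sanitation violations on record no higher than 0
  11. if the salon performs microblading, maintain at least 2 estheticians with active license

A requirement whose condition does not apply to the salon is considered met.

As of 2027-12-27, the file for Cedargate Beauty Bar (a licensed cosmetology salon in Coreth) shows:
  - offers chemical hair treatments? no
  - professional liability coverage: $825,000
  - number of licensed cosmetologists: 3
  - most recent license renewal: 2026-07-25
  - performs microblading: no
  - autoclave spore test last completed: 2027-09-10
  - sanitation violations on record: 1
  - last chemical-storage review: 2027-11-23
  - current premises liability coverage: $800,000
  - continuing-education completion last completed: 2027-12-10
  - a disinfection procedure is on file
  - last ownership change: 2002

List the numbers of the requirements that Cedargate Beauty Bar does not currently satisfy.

3, 6, 10

1. continuing-education completion 17 days ago vs limit 30 → met
2. premises liability coverage $800,000 ≥ $800,000 → met
3. licensed cosmetologists 3 < 4 → not met
4. professional liability coverage $825,000 ≥ $700,000 → met
5. disinfection procedure present → met
6. chemical-storage review 34 days ago vs limit 30 → not met
7. license renewal 520 days ago vs limit 540 → met
8. condition 'offers chemical hair treatments' does not hold → requirement n/a → met
9. autoclave spore test 108 days ago vs limit 120 → met
10. sanitation violations on record 1 > 0 → not met
11. condition 'performs microblading' does not hold → requirement n/a → met
Not met: 3, 6, 10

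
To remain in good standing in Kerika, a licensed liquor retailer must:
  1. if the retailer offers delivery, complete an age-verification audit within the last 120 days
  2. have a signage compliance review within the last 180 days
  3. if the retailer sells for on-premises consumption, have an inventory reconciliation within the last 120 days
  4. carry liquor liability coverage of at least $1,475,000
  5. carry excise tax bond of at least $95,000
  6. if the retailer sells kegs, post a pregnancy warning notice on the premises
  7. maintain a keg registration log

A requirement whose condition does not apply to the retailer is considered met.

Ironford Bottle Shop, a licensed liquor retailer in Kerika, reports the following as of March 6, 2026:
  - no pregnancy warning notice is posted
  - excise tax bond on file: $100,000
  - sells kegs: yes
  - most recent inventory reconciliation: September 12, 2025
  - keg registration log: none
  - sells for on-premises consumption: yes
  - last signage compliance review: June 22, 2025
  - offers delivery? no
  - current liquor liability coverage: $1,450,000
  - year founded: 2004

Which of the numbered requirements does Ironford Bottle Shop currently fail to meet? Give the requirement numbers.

2, 3, 4, 6, 7

1. condition 'offers delivery' does not hold → requirement n/a → met
2. signage compliance review 257 days ago vs limit 180 → not met
3. condition 'sells for on-premises consumption' holds; inventory reconciliation 175 days ago vs limit 120 → not met
4. liquor liability coverage $1,450,000 < $1,475,000 → not met
5. excise tax bond $100,000 ≥ $95,000 → met
6. condition 'sells kegs' holds; pregnancy warning notice absent → not met
7. keg registration log absent → not met
Not met: 2, 3, 4, 6, 7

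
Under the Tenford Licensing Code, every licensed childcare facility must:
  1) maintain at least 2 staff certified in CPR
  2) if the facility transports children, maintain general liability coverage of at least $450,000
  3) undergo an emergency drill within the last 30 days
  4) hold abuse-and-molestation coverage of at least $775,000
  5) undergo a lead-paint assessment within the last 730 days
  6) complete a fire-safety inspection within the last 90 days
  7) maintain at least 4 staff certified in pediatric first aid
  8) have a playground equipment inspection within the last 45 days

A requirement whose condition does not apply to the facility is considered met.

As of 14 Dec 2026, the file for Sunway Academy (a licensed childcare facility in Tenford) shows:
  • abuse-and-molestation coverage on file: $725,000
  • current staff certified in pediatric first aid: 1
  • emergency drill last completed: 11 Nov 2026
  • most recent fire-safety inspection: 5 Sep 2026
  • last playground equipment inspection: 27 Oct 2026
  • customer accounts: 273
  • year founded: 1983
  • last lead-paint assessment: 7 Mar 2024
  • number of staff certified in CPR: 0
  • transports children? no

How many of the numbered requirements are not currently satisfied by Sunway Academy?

7

1. staff certified in CPR 0 < 2 → not met
2. condition 'transports children' does not hold → requirement n/a → met
3. emergency drill 33 days ago vs limit 30 → not met
4. abuse-and-molestation coverage $725,000 < $775,000 → not met
5. lead-paint assessment 1012 days ago vs limit 730 → not met
6. fire-safety inspection 100 days ago vs limit 90 → not met
7. staff certified in pediatric first aid 1 < 4 → not met
8. playground equipment inspection 48 days ago vs limit 45 → not met
Not met: 7 of 8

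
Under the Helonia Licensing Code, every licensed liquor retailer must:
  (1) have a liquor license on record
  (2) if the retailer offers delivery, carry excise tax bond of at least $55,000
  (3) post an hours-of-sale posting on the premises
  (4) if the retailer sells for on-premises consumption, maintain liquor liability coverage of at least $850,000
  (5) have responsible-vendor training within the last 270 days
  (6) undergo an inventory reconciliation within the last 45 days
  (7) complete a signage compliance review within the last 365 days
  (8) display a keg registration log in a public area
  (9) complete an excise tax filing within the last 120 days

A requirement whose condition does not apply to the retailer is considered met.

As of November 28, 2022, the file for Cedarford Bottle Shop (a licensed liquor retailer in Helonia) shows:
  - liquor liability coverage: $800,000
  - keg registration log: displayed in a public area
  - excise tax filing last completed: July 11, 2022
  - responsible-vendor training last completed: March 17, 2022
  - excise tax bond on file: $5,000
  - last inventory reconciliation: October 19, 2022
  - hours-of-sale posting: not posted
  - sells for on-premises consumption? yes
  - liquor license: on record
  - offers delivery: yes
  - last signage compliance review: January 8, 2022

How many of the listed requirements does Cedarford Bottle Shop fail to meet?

1. liquor license present → met
2. condition 'offers delivery' holds; excise tax bond $5,000 < $55,000 → not met
3. hours-of-sale posting absent → not met
4. condition 'sells for on-premises consumption' holds; liquor liability coverage $800,000 < $850,000 → not met
5. responsible-vendor training 256 days ago vs limit 270 → met
6. inventory reconciliation 40 days ago vs limit 45 → met
7. signage compliance review 324 days ago vs limit 365 → met
8. keg registration log present → met
9. excise tax filing 140 days ago vs limit 120 → not met
Not met: 4 of 9

4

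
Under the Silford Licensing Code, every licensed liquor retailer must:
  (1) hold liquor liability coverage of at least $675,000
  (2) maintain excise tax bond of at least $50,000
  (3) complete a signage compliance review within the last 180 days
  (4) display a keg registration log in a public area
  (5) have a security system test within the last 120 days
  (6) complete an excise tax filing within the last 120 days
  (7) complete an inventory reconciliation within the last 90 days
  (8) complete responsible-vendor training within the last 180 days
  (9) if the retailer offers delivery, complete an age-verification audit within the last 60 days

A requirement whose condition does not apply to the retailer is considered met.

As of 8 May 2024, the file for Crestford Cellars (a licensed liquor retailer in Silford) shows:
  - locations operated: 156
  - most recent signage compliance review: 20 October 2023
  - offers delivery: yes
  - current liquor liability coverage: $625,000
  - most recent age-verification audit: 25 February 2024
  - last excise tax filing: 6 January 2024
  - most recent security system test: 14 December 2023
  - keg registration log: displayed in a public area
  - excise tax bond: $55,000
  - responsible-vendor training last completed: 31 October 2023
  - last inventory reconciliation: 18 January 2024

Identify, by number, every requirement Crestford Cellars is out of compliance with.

1, 3, 5, 6, 7, 8, 9

1. liquor liability coverage $625,000 < $675,000 → not met
2. excise tax bond $55,000 ≥ $50,000 → met
3. signage compliance review 201 days ago vs limit 180 → not met
4. keg registration log present → met
5. security system test 146 days ago vs limit 120 → not met
6. excise tax filing 123 days ago vs limit 120 → not met
7. inventory reconciliation 111 days ago vs limit 90 → not met
8. responsible-vendor training 190 days ago vs limit 180 → not met
9. condition 'offers delivery' holds; age-verification audit 73 days ago vs limit 60 → not met
Not met: 1, 3, 5, 6, 7, 8, 9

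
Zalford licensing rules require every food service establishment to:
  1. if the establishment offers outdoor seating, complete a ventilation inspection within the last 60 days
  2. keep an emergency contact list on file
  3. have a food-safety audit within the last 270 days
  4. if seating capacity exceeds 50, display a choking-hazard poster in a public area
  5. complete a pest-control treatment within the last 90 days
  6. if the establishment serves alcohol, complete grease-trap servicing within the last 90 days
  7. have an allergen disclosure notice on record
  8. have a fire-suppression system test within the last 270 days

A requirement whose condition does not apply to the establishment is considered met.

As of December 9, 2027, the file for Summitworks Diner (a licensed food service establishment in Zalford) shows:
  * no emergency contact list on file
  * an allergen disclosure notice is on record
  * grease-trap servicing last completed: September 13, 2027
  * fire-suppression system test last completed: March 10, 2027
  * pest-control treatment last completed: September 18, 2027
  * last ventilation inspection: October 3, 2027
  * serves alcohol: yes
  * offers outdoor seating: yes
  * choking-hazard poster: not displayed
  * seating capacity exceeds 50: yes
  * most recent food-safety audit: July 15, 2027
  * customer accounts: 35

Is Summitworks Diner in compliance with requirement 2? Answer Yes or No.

No

2. emergency contact list absent → not met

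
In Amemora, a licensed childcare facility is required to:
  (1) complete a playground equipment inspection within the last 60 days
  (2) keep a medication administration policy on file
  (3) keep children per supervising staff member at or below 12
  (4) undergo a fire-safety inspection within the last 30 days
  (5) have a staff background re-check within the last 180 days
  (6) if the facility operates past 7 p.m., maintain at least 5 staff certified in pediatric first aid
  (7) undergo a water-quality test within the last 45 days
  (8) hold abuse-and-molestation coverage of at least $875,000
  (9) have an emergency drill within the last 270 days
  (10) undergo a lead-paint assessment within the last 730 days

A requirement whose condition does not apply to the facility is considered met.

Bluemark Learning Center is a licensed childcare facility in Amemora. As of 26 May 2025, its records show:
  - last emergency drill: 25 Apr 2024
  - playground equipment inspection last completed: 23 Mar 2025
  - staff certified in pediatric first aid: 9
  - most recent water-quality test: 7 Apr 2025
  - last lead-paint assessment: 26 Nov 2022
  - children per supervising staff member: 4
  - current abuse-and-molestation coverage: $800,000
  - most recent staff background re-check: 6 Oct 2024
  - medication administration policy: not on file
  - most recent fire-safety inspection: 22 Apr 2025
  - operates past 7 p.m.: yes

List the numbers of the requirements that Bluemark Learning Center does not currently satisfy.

1. playground equipment inspection 64 days ago vs limit 60 → not met
2. medication administration policy absent → not met
3. children per supervising staff member 4 ≤ 12 → met
4. fire-safety inspection 34 days ago vs limit 30 → not met
5. staff background re-check 232 days ago vs limit 180 → not met
6. condition 'operates past 7 p.m.' holds; staff certified in pediatric first aid 9 ≥ 5 → met
7. water-quality test 49 days ago vs limit 45 → not met
8. abuse-and-molestation coverage $800,000 < $875,000 → not met
9. emergency drill 396 days ago vs limit 270 → not met
10. lead-paint assessment 912 days ago vs limit 730 → not met
Not met: 1, 2, 4, 5, 7, 8, 9, 10

1, 2, 4, 5, 7, 8, 9, 10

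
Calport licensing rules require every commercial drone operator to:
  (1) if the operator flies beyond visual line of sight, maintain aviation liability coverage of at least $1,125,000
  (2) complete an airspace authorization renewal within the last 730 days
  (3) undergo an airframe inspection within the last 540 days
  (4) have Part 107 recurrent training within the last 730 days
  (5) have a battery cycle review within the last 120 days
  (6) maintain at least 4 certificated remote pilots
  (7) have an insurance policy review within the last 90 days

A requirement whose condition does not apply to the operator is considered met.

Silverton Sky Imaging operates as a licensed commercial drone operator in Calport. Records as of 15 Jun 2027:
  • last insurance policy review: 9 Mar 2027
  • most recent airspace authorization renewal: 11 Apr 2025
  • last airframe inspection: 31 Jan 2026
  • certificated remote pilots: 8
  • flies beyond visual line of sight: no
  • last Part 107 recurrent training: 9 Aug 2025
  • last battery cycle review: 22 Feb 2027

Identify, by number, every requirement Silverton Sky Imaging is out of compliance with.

2, 7

1. condition 'flies beyond visual line of sight' does not hold → requirement n/a → met
2. airspace authorization renewal 795 days ago vs limit 730 → not met
3. airframe inspection 500 days ago vs limit 540 → met
4. Part 107 recurrent training 675 days ago vs limit 730 → met
5. battery cycle review 113 days ago vs limit 120 → met
6. certificated remote pilots 8 ≥ 4 → met
7. insurance policy review 98 days ago vs limit 90 → not met
Not met: 2, 7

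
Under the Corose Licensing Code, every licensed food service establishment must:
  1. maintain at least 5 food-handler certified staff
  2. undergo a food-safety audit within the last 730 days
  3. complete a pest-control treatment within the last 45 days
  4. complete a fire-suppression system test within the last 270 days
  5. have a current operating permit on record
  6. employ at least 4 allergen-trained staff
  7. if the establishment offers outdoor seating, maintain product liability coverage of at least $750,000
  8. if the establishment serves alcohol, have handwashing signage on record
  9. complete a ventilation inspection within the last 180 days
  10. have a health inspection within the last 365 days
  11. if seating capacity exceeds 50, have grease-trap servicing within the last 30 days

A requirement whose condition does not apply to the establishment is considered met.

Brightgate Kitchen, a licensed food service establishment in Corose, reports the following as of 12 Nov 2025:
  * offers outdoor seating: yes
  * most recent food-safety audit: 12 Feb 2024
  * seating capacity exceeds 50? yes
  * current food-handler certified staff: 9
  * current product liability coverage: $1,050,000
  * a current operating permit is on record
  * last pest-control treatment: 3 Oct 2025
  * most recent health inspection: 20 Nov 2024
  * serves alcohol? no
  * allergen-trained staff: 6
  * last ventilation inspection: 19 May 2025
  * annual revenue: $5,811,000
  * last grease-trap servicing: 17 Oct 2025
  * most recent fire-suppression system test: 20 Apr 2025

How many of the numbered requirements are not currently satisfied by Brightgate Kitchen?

1. food-handler certified staff 9 ≥ 5 → met
2. food-safety audit 639 days ago vs limit 730 → met
3. pest-control treatment 40 days ago vs limit 45 → met
4. fire-suppression system test 206 days ago vs limit 270 → met
5. current operating permit present → met
6. allergen-trained staff 6 ≥ 4 → met
7. condition 'offers outdoor seating' holds; product liability coverage $1,050,000 ≥ $750,000 → met
8. condition 'serves alcohol' does not hold → requirement n/a → met
9. ventilation inspection 177 days ago vs limit 180 → met
10. health inspection 357 days ago vs limit 365 → met
11. condition 'seating capacity exceeds 50' holds; grease-trap servicing 26 days ago vs limit 30 → met
Not met: 0 of 11

0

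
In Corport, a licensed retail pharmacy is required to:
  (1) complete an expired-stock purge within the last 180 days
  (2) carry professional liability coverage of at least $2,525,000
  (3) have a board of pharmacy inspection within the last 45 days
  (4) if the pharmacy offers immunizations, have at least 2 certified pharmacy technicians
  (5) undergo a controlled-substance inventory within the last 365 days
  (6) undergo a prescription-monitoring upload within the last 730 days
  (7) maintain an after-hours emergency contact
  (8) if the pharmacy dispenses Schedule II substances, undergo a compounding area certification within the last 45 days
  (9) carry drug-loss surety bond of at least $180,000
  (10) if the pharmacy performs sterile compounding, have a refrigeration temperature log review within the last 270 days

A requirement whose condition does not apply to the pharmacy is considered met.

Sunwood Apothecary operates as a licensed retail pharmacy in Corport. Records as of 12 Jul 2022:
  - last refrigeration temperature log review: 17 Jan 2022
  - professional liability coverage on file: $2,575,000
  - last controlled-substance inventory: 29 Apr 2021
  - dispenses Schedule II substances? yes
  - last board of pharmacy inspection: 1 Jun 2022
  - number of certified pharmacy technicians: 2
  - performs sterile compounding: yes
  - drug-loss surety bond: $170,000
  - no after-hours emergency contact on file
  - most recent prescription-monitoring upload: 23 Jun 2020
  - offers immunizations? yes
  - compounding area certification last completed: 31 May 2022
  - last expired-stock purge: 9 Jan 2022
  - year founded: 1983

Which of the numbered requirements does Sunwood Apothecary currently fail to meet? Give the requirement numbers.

1, 5, 6, 7, 9

1. expired-stock purge 184 days ago vs limit 180 → not met
2. professional liability coverage $2,575,000 ≥ $2,525,000 → met
3. board of pharmacy inspection 41 days ago vs limit 45 → met
4. condition 'offers immunizations' holds; certified pharmacy technicians 2 ≥ 2 → met
5. controlled-substance inventory 439 days ago vs limit 365 → not met
6. prescription-monitoring upload 749 days ago vs limit 730 → not met
7. after-hours emergency contact absent → not met
8. condition 'dispenses Schedule II substances' holds; compounding area certification 42 days ago vs limit 45 → met
9. drug-loss surety bond $170,000 < $180,000 → not met
10. condition 'performs sterile compounding' holds; refrigeration temperature log review 176 days ago vs limit 270 → met
Not met: 1, 5, 6, 7, 9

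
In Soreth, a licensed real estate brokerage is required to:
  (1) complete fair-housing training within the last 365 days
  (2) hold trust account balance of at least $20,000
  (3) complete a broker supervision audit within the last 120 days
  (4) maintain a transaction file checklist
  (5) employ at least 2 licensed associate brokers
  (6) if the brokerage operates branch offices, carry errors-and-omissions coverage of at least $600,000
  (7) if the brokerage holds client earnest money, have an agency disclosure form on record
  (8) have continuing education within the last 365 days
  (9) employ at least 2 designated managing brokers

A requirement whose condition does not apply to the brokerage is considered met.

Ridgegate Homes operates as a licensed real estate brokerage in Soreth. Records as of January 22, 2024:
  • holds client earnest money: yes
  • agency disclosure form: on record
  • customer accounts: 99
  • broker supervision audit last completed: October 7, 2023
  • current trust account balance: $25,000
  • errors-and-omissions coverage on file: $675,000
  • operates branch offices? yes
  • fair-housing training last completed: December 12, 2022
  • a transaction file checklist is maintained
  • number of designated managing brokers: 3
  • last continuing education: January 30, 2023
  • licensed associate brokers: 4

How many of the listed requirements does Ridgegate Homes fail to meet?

1

1. fair-housing training 406 days ago vs limit 365 → not met
2. trust account balance $25,000 ≥ $20,000 → met
3. broker supervision audit 107 days ago vs limit 120 → met
4. transaction file checklist present → met
5. licensed associate brokers 4 ≥ 2 → met
6. condition 'operates branch offices' holds; errors-and-omissions coverage $675,000 ≥ $600,000 → met
7. condition 'holds client earnest money' holds; agency disclosure form present → met
8. continuing education 357 days ago vs limit 365 → met
9. designated managing brokers 3 ≥ 2 → met
Not met: 1 of 9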